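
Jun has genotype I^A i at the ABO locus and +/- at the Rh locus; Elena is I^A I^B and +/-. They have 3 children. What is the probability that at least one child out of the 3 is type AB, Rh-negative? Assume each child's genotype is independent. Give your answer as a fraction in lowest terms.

ABO cross I^A i × I^A I^B → 1/2 A, 1/4 B, 1/4 AB.
Rh cross +/- × +/- → 3/4 Rh+, 1/4 Rh-; so P(type AB, Rh-negative) = 1/4 × 1/4 = 1/16 per child.
P(none) = (15/16)^3 = 3375/4096; P(at least one) = 1 − 3375/4096 = 721/4096.

721/4096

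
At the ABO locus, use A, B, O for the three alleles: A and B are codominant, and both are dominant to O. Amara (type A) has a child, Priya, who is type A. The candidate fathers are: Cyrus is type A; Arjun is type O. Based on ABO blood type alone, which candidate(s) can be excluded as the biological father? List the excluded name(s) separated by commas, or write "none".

A candidate is excluded only if no genotype consistent with his phenotype could produce a type A child with a type A mother.
Every candidate has at least one consistent genotype combination, so none can be excluded.

none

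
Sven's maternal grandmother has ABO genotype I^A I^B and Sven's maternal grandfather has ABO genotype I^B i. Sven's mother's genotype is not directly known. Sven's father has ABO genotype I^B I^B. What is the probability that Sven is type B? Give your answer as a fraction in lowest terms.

3/4

Sven's mother's ABO genotype from I^A I^B × I^B i: 1/4 I^A I^B, 1/4 I^A i, 1/4 I^B I^B, 1/4 I^B i.
Crossing each possibility with the father I^B I^B and summing P(type B): 1/4·1/2 + 1/4·1/2 + 1/4·1 + 1/4·1 = 3/4.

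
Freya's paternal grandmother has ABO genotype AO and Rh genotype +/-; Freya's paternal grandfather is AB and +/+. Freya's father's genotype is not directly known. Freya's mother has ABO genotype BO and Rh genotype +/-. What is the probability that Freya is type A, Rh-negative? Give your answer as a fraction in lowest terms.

1/32

Freya's father's ABO genotype from AO × AB: 1/4 AA, 1/4 AB, 1/4 AO, 1/4 BO.
Crossing each possibility with the mother BO and summing P(type A): 1/4·1/2 + 1/4·1/4 + 1/4·1/4 + 1/4·0 = 1/4.
Similarly for Rh via the father's Rh distribution: P(Rh-) = 1/8.
Independent loci: 1/4 × 1/8 = 1/32.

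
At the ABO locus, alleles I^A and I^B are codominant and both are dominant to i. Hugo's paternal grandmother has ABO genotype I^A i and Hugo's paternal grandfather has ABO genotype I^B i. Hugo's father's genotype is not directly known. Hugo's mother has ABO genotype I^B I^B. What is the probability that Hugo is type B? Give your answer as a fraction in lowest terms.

3/4

Hugo's father's ABO genotype from I^A i × I^B i: 1/4 I^A I^B, 1/4 I^A i, 1/4 I^B i, 1/4 i i.
Crossing each possibility with the mother I^B I^B and summing P(type B): 1/4·1/2 + 1/4·1/2 + 1/4·1 + 1/4·1 = 3/4.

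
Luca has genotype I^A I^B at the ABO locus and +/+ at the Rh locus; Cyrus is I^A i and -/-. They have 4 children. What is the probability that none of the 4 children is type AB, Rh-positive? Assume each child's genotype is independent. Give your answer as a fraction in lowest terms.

ABO cross I^A I^B × I^A i → 1/2 A, 1/4 B, 1/4 AB.
Rh cross +/+ × -/- → 1 Rh+; so P(type AB, Rh-positive) = 1/4 × 1 = 1/4 per child.
P(not type AB, Rh-positive) = 3/4 for one child; (3/4)^4 = 81/256.

81/256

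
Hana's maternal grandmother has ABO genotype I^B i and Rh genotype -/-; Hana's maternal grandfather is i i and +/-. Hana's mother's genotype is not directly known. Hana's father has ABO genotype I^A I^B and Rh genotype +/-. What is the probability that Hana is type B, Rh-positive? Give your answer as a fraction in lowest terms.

Hana's mother's ABO genotype from I^B i × i i: 1/2 I^B i, 1/2 i i.
Crossing each possibility with the father I^A I^B and summing P(type B): 1/2·1/2 + 1/2·1/2 = 1/2.
Similarly for Rh via the mother's Rh distribution: P(Rh+) = 5/8.
Independent loci: 1/2 × 5/8 = 5/16.

5/16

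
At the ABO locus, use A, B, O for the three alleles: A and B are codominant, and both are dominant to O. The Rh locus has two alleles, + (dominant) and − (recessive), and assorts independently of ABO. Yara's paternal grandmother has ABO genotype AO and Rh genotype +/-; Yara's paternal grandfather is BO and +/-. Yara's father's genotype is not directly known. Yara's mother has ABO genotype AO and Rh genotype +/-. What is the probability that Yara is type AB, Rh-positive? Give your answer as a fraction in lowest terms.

3/32

Yara's father's ABO genotype from AO × BO: 1/4 AB, 1/4 AO, 1/4 BO, 1/4 OO.
Crossing each possibility with the mother AO and summing P(type AB): 1/4·1/4 + 1/4·0 + 1/4·1/4 + 1/4·0 = 1/8.
Similarly for Rh via the father's Rh distribution: P(Rh+) = 3/4.
Independent loci: 1/8 × 3/4 = 3/32.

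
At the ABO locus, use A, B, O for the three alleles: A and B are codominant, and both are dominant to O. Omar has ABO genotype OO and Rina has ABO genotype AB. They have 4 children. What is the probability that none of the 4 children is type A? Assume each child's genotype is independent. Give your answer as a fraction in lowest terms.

ABO cross OO × AB → 1/2 A, 1/2 B.
So P(type A) = 1/2 per child.
P(not type A) = 1/2 for one child; (1/2)^4 = 1/16.

1/16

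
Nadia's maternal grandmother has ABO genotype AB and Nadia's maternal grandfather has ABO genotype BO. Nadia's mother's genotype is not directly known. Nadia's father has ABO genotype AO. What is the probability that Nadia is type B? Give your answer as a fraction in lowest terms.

Nadia's mother's ABO genotype from AB × BO: 1/4 AB, 1/4 AO, 1/4 BB, 1/4 BO.
Crossing each possibility with the father AO and summing P(type B): 1/4·1/4 + 1/4·0 + 1/4·1/2 + 1/4·1/4 = 1/4.

1/4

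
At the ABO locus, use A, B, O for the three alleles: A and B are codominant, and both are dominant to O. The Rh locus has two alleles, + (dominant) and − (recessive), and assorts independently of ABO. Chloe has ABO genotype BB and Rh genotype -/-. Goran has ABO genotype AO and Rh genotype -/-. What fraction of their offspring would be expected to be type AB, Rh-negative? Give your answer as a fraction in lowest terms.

1/2

ABO cross BB × AO → offspring phenotypes: 1/2 B, 1/2 AB.
Rh cross -/- × -/- → 1 Rh-.
Independent loci: P(type AB, Rh-negative) = 1/2 × 1 = 1/2.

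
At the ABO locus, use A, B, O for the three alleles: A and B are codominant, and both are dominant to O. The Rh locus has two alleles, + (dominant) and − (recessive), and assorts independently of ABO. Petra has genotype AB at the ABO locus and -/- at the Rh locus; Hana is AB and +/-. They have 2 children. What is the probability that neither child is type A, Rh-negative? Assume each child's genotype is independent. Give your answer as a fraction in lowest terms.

49/64

ABO cross AB × AB → 1/4 A, 1/4 B, 1/2 AB.
Rh cross -/- × +/- → 1/2 Rh+, 1/2 Rh-; so P(type A, Rh-negative) = 1/4 × 1/2 = 1/8 per child.
P(not type A, Rh-negative) = 7/8 for one child; (7/8)^2 = 49/64.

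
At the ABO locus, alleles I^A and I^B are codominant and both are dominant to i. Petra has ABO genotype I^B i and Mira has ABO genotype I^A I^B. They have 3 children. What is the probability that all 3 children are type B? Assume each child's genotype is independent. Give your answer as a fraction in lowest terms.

ABO cross I^B i × I^A I^B → 1/4 A, 1/2 B, 1/4 AB.
So P(type B) = 1/2 per child.
All 3 independent: (1/2)^3 = 1/8.

1/8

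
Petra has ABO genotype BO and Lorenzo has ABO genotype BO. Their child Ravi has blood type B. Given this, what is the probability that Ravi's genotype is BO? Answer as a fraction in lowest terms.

2/3

Cross BO × BO → 1/4 BB, 1/2 BO, 1/4 OO.
Type-B genotypes among offspring: BB (1/4), BO (1/2); total 3/4.
P(BO | type B) = (1/2) / (3/4) = 2/3.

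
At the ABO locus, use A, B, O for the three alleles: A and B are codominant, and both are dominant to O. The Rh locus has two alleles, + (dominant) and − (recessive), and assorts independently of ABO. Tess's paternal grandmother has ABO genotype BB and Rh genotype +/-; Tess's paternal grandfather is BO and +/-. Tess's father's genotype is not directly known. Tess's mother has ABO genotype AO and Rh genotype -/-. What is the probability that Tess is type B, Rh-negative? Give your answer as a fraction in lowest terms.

Tess's father's ABO genotype from BB × BO: 1/2 BB, 1/2 BO.
Crossing each possibility with the mother AO and summing P(type B): 1/2·1/2 + 1/2·1/4 = 3/8.
Similarly for Rh via the father's Rh distribution: P(Rh-) = 1/2.
Independent loci: 3/8 × 1/2 = 3/16.

3/16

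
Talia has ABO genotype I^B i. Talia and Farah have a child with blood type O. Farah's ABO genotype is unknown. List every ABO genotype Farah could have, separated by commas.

I^A i, I^B i, i i

For each candidate genotype of Farah, check whether crossing it with I^B i can produce every observed child phenotype.
  I^A I^A → possible child types {A, AB} ✗
  I^A I^B → possible child types {A, B, AB} ✗
  I^A i → possible child types {O, A, B, AB} ✓
  I^B I^B → possible child types {B} ✗
  I^B i → possible child types {O, B} ✓
  i i → possible child types {O, B} ✓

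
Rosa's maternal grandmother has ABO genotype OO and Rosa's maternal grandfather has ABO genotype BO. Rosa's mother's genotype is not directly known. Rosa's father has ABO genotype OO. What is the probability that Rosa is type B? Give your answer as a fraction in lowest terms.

Rosa's mother's ABO genotype from OO × BO: 1/2 BO, 1/2 OO.
Crossing each possibility with the father OO and summing P(type B): 1/2·1/2 + 1/2·0 = 1/4.

1/4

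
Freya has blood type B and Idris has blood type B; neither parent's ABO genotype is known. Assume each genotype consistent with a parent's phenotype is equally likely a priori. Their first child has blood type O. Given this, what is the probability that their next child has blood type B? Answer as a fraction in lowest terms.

3/4

Possible genotypes: Freya ∈ {I^B I^B, I^B i}; Idris ∈ {I^B I^B, I^B i}.
Weight each parental genotype pair by prior × P(type-O child):
  I^B i × I^B i: posterior weight 1; P(next child type B) = 3/4.
Weighted sum = 3/4.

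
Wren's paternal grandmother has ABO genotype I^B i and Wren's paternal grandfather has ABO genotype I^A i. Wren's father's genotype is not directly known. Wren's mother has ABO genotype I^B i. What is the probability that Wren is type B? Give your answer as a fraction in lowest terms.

1/2

Wren's father's ABO genotype from I^B i × I^A i: 1/4 I^A I^B, 1/4 I^A i, 1/4 I^B i, 1/4 i i.
Crossing each possibility with the mother I^B i and summing P(type B): 1/4·1/2 + 1/4·1/4 + 1/4·3/4 + 1/4·1/2 = 1/2.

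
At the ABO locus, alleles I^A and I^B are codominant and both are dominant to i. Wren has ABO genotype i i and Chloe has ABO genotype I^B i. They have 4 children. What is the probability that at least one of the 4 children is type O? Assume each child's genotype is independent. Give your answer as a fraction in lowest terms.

ABO cross i i × I^B i → 1/2 O, 1/2 B.
So P(type O) = 1/2 per child.
P(none) = (1/2)^4 = 1/16; P(at least one) = 1 − 1/16 = 15/16.

15/16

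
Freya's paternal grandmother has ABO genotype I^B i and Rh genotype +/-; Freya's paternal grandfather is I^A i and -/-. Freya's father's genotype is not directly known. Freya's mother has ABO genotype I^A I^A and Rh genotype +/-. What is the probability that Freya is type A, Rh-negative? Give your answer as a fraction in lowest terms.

9/32

Freya's father's ABO genotype from I^B i × I^A i: 1/4 I^A I^B, 1/4 I^A i, 1/4 I^B i, 1/4 i i.
Crossing each possibility with the mother I^A I^A and summing P(type A): 1/4·1/2 + 1/4·1 + 1/4·1/2 + 1/4·1 = 3/4.
Similarly for Rh via the father's Rh distribution: P(Rh-) = 3/8.
Independent loci: 3/4 × 3/8 = 9/32.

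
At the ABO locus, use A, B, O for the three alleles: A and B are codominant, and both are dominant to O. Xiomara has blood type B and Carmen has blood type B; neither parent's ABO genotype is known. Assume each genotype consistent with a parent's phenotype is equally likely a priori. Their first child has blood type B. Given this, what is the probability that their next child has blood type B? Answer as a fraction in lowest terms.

19/20

Possible genotypes: Xiomara ∈ {BB, BO}; Carmen ∈ {BB, BO}.
Weight each parental genotype pair by prior × P(type-B child):
  BB × BB: posterior weight 4/15; P(next child type B) = 1.
  BB × BO: posterior weight 4/15; P(next child type B) = 1.
  BO × BB: posterior weight 4/15; P(next child type B) = 1.
  BO × BO: posterior weight 1/5; P(next child type B) = 3/4.
Weighted sum = 19/20.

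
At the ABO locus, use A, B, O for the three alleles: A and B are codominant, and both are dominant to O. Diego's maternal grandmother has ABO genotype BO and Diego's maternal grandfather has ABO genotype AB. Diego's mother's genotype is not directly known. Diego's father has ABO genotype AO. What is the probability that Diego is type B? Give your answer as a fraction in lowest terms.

Diego's mother's ABO genotype from BO × AB: 1/4 AB, 1/4 AO, 1/4 BB, 1/4 BO.
Crossing each possibility with the father AO and summing P(type B): 1/4·1/4 + 1/4·0 + 1/4·1/2 + 1/4·1/4 = 1/4.

1/4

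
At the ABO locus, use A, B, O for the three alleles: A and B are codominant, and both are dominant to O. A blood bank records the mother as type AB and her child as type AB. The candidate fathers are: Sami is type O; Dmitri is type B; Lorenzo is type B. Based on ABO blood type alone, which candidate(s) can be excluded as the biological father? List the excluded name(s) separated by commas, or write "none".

Sami

A candidate is excluded only if no genotype consistent with his phenotype could produce a type AB child with a type AB mother.
Sami (type O): no genotype consistent with that phenotype can produce a type-AB child with a type-AB mother.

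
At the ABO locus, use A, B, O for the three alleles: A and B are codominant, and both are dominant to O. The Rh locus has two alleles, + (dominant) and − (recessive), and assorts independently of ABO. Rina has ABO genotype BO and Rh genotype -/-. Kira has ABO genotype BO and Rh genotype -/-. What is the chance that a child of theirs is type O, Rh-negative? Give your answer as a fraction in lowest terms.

1/4

ABO cross BO × BO → offspring phenotypes: 1/4 O, 3/4 B.
Rh cross -/- × -/- → 1 Rh-.
Independent loci: P(type O, Rh-negative) = 1/4 × 1 = 1/4.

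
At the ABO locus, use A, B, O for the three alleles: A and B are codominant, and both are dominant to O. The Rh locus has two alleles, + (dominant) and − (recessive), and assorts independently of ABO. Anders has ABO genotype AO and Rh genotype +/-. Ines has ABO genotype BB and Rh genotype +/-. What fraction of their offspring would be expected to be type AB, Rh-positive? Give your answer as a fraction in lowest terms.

ABO cross AO × BB → offspring phenotypes: 1/2 B, 1/2 AB.
Rh cross +/- × +/- → 3/4 Rh+, 1/4 Rh-.
Independent loci: P(type AB, Rh-positive) = 1/2 × 3/4 = 3/8.

3/8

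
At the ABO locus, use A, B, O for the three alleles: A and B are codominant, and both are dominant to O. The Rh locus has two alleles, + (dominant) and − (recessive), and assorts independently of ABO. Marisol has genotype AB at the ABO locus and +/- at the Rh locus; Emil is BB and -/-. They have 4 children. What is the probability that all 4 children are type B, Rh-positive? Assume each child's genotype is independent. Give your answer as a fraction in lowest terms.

ABO cross AB × BB → 1/2 B, 1/2 AB.
Rh cross +/- × -/- → 1/2 Rh+, 1/2 Rh-; so P(type B, Rh-positive) = 1/2 × 1/2 = 1/4 per child.
All 4 independent: (1/4)^4 = 1/256.

1/256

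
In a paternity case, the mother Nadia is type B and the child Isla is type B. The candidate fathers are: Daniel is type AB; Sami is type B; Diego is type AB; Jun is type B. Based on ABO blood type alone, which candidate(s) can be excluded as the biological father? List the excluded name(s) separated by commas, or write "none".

none

A candidate is excluded only if no genotype consistent with his phenotype could produce a type B child with a type B mother.
Every candidate has at least one consistent genotype combination, so none can be excluded.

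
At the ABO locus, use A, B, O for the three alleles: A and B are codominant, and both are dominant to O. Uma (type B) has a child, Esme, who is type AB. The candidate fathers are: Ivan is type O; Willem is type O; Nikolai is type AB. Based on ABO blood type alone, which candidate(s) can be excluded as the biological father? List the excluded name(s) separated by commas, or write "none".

A candidate is excluded only if no genotype consistent with his phenotype could produce a type AB child with a type B mother.
Ivan (type O): no genotype consistent with that phenotype can produce a type-AB child with a type-B mother.
Willem (type O): no genotype consistent with that phenotype can produce a type-AB child with a type-B mother.

Ivan, Willem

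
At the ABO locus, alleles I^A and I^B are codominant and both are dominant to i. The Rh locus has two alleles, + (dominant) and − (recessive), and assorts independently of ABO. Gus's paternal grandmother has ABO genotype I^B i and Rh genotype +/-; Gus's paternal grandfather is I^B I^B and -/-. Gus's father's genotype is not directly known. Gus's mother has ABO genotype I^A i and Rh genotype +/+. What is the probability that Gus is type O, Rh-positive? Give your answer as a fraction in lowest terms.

Gus's father's ABO genotype from I^B i × I^B I^B: 1/2 I^B I^B, 1/2 I^B i.
Crossing each possibility with the mother I^A i and summing P(type O): 1/2·0 + 1/2·1/4 = 1/8.
Similarly for Rh via the father's Rh distribution: P(Rh+) = 1.
Independent loci: 1/8 × 1 = 1/8.

1/8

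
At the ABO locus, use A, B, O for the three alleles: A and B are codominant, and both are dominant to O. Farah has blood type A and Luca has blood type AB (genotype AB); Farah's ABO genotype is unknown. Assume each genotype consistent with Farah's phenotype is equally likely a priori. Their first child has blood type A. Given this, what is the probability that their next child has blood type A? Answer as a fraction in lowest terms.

1/2

Possible genotypes: Farah ∈ {AA, AO}; Luca ∈ {AB}.
Weight each parental genotype pair by prior × P(type-A child):
  AA × AB: posterior weight 1/2; P(next child type A) = 1/2.
  AO × AB: posterior weight 1/2; P(next child type A) = 1/2.
Weighted sum = 1/2.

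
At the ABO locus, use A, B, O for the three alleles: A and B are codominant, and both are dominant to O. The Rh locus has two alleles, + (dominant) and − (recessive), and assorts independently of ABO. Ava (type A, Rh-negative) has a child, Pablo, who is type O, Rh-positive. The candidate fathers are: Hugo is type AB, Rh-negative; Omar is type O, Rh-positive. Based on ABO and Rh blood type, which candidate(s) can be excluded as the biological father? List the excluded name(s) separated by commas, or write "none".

Hugo

A candidate is excluded only if no genotype consistent with his phenotype could produce a type O, Rh-positive child with a type A, Rh-negative mother.
Hugo (type AB, Rh-): no genotype consistent with that phenotype can produce a type-O Rh+ child with a type-A mother.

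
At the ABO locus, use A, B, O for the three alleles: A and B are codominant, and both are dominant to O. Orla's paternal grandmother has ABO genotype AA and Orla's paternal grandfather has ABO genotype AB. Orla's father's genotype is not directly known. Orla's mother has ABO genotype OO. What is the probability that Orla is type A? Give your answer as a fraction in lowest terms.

3/4

Orla's father's ABO genotype from AA × AB: 1/2 AA, 1/2 AB.
Crossing each possibility with the mother OO and summing P(type A): 1/2·1 + 1/2·1/2 = 3/4.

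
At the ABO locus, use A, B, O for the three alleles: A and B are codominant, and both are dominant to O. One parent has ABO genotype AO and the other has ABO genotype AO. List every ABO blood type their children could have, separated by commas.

Gametes from AO × AO give offspring ABO genotypes AA, AO, OO, i.e. phenotypes O, A.

O, A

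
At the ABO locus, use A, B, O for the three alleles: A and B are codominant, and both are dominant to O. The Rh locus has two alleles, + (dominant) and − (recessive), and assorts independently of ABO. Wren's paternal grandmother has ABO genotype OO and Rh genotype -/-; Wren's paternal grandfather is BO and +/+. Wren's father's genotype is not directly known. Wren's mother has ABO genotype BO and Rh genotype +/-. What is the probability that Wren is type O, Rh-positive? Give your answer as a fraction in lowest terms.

9/32

Wren's father's ABO genotype from OO × BO: 1/2 BO, 1/2 OO.
Crossing each possibility with the mother BO and summing P(type O): 1/2·1/4 + 1/2·1/2 = 3/8.
Similarly for Rh via the father's Rh distribution: P(Rh+) = 3/4.
Independent loci: 3/8 × 3/4 = 9/32.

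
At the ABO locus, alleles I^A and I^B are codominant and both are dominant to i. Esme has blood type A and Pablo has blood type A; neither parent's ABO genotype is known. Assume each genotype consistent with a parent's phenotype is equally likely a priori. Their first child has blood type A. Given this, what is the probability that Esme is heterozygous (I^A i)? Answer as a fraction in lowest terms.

7/15

Possible genotypes: Esme ∈ {I^A I^A, I^A i}; Pablo ∈ {I^A I^A, I^A i}.
Weight each parental genotype pair by prior × P(type-A child):
  I^A I^A × I^A I^A: posterior weight 4/15.
  I^A I^A × I^A i: posterior weight 4/15.
  I^A i × I^A I^A: posterior weight 4/15.
  I^A i × I^A i: posterior weight 1/5.
Sum the posterior weight over pairs where Esme is I^A i: 7/15.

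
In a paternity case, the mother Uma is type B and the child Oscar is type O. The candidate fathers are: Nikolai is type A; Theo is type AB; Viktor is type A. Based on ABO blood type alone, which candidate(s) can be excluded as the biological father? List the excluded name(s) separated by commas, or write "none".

A candidate is excluded only if no genotype consistent with his phenotype could produce a type O child with a type B mother.
Theo (type AB): no genotype consistent with that phenotype can produce a type-O child with a type-B mother.

Theo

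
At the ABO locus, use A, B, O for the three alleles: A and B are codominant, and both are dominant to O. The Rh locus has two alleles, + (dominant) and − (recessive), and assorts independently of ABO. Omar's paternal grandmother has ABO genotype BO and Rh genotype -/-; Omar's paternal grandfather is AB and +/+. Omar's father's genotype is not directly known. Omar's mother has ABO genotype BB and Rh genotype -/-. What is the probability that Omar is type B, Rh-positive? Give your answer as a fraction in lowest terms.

Omar's father's ABO genotype from BO × AB: 1/4 AB, 1/4 AO, 1/4 BB, 1/4 BO.
Crossing each possibility with the mother BB and summing P(type B): 1/4·1/2 + 1/4·1/2 + 1/4·1 + 1/4·1 = 3/4.
Similarly for Rh via the father's Rh distribution: P(Rh+) = 1/2.
Independent loci: 3/4 × 1/2 = 3/8.

3/8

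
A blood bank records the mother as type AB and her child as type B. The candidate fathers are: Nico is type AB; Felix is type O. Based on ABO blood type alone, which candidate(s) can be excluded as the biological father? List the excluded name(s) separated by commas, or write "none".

none

A candidate is excluded only if no genotype consistent with his phenotype could produce a type B child with a type AB mother.
Every candidate has at least one consistent genotype combination, so none can be excluded.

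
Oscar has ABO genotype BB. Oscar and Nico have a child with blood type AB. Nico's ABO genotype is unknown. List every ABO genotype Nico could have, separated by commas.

For each candidate genotype of Nico, check whether crossing it with BB can produce every observed child phenotype.
  AA → possible child types {AB} ✓
  AB → possible child types {B, AB} ✓
  AO → possible child types {B, AB} ✓
  BB → possible child types {B} ✗
  BO → possible child types {B} ✗
  OO → possible child types {B} ✗

AA, AB, AO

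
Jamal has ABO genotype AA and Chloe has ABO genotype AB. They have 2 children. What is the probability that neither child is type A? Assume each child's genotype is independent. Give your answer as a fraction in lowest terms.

1/4

ABO cross AA × AB → 1/2 A, 1/2 AB.
So P(type A) = 1/2 per child.
P(not type A) = 1/2 for one child; (1/2)^2 = 1/4.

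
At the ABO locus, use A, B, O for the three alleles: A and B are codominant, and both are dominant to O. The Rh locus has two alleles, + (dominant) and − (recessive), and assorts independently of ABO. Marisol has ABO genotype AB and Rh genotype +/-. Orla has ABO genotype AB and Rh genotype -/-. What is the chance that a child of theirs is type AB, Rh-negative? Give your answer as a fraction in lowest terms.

ABO cross AB × AB → offspring phenotypes: 1/4 A, 1/4 B, 1/2 AB.
Rh cross +/- × -/- → 1/2 Rh+, 1/2 Rh-.
Independent loci: P(type AB, Rh-negative) = 1/2 × 1/2 = 1/4.

1/4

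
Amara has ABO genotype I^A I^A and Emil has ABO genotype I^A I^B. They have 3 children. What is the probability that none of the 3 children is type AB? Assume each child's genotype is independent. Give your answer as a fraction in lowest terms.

ABO cross I^A I^A × I^A I^B → 1/2 A, 1/2 AB.
So P(type AB) = 1/2 per child.
P(not type AB) = 1/2 for one child; (1/2)^3 = 1/8.

1/8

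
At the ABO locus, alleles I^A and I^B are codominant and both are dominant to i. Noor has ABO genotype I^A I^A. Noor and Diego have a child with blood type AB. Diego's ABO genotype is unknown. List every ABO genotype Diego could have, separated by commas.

For each candidate genotype of Diego, check whether crossing it with I^A I^A can produce every observed child phenotype.
  I^A I^A → possible child types {A} ✗
  I^A I^B → possible child types {A, AB} ✓
  I^A i → possible child types {A} ✗
  I^B I^B → possible child types {AB} ✓
  I^B i → possible child types {A, AB} ✓
  i i → possible child types {A} ✗

I^A I^B, I^B I^B, I^B i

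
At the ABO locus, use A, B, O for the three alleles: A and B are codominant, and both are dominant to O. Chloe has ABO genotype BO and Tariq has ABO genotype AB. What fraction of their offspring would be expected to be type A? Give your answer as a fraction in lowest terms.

1/4

ABO cross BO × AB → offspring phenotypes: 1/4 A, 1/2 B, 1/4 AB.
So P(type A) = 1/4.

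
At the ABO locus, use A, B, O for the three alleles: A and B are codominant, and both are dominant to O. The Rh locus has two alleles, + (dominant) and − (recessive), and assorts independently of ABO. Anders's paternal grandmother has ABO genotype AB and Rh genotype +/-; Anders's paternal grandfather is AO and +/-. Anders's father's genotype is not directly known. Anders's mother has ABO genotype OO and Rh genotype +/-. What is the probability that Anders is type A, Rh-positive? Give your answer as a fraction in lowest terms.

Anders's father's ABO genotype from AB × AO: 1/4 AA, 1/4 AB, 1/4 AO, 1/4 BO.
Crossing each possibility with the mother OO and summing P(type A): 1/4·1 + 1/4·1/2 + 1/4·1/2 + 1/4·0 = 1/2.
Similarly for Rh via the father's Rh distribution: P(Rh+) = 3/4.
Independent loci: 1/2 × 3/4 = 3/8.

3/8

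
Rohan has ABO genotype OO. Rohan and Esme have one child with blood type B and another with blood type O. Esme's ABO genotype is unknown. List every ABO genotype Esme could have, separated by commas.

For each candidate genotype of Esme, check whether crossing it with OO can produce every observed child phenotype.
  AA → possible child types {A} ✗
  AB → possible child types {A, B} ✗
  AO → possible child types {O, A} ✗
  BB → possible child types {B} ✗
  BO → possible child types {O, B} ✓
  OO → possible child types {O} ✗

BO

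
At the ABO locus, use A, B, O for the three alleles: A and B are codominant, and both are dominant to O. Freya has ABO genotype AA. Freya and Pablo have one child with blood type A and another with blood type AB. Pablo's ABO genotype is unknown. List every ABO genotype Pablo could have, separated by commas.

For each candidate genotype of Pablo, check whether crossing it with AA can produce every observed child phenotype.
  AA → possible child types {A} ✗
  AB → possible child types {A, AB} ✓
  AO → possible child types {A} ✗
  BB → possible child types {AB} ✗
  BO → possible child types {A, AB} ✓
  OO → possible child types {A} ✗

AB, BO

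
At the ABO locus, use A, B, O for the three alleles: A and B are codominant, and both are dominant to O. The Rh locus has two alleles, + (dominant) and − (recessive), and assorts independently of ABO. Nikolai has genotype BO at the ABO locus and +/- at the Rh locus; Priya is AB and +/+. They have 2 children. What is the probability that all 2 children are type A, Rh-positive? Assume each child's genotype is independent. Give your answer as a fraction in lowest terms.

ABO cross BO × AB → 1/4 A, 1/2 B, 1/4 AB.
Rh cross +/- × +/+ → 1 Rh+; so P(type A, Rh-positive) = 1/4 × 1 = 1/4 per child.
All 2 independent: (1/4)^2 = 1/16.

1/16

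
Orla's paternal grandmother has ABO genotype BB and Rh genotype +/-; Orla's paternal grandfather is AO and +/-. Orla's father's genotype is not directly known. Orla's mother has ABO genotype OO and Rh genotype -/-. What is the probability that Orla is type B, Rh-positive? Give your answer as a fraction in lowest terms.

Orla's father's ABO genotype from BB × AO: 1/2 AB, 1/2 BO.
Crossing each possibility with the mother OO and summing P(type B): 1/2·1/2 + 1/2·1/2 = 1/2.
Similarly for Rh via the father's Rh distribution: P(Rh+) = 1/2.
Independent loci: 1/2 × 1/2 = 1/4.

1/4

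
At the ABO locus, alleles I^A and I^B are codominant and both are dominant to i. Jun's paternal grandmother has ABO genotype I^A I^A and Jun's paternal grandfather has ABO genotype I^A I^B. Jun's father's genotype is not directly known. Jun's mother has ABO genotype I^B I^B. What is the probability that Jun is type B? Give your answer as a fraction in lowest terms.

Jun's father's ABO genotype from I^A I^A × I^A I^B: 1/2 I^A I^A, 1/2 I^A I^B.
Crossing each possibility with the mother I^B I^B and summing P(type B): 1/2·0 + 1/2·1/2 = 1/4.

1/4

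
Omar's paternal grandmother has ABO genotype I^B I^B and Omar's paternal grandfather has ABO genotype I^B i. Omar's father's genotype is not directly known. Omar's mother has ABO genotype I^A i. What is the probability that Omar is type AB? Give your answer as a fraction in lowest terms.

Omar's father's ABO genotype from I^B I^B × I^B i: 1/2 I^B I^B, 1/2 I^B i.
Crossing each possibility with the mother I^A i and summing P(type AB): 1/2·1/2 + 1/2·1/4 = 3/8.

3/8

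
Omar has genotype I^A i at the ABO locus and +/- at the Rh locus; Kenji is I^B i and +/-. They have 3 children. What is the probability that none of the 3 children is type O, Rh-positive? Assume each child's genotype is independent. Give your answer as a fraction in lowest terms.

2197/4096

ABO cross I^A i × I^B i → 1/4 O, 1/4 A, 1/4 B, 1/4 AB.
Rh cross +/- × +/- → 3/4 Rh+, 1/4 Rh-; so P(type O, Rh-positive) = 1/4 × 3/4 = 3/16 per child.
P(not type O, Rh-positive) = 13/16 for one child; (13/16)^3 = 2197/4096.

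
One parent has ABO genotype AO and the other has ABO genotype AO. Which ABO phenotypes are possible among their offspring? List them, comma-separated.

O, A

Gametes from AO × AO give offspring ABO genotypes AA, AO, OO, i.e. phenotypes O, A.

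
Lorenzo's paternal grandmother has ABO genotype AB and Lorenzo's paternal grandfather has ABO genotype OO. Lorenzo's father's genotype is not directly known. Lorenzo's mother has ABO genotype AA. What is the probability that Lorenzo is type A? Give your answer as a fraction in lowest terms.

3/4

Lorenzo's father's ABO genotype from AB × OO: 1/2 AO, 1/2 BO.
Crossing each possibility with the mother AA and summing P(type A): 1/2·1 + 1/2·1/2 = 3/4.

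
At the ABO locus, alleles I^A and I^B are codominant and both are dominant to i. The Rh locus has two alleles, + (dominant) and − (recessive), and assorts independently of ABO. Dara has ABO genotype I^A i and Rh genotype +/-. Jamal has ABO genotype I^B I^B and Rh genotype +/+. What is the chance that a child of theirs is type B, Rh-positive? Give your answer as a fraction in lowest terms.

ABO cross I^A i × I^B I^B → offspring phenotypes: 1/2 B, 1/2 AB.
Rh cross +/- × +/+ → 1 Rh+.
Independent loci: P(type B, Rh-positive) = 1/2 × 1 = 1/2.

1/2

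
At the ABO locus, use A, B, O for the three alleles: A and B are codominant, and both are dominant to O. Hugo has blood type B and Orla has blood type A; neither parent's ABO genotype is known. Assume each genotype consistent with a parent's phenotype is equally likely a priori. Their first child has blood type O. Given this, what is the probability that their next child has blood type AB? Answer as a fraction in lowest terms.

1/4

Possible genotypes: Hugo ∈ {BB, BO}; Orla ∈ {AA, AO}.
Weight each parental genotype pair by prior × P(type-O child):
  BO × AO: posterior weight 1; P(next child type AB) = 1/4.
Weighted sum = 1/4.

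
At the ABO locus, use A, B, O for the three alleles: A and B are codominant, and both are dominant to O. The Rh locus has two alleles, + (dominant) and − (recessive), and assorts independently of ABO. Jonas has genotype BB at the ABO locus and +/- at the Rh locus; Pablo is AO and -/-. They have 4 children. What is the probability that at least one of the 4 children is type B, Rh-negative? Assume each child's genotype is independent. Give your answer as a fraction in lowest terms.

175/256

ABO cross BB × AO → 1/2 B, 1/2 AB.
Rh cross +/- × -/- → 1/2 Rh+, 1/2 Rh-; so P(type B, Rh-negative) = 1/2 × 1/2 = 1/4 per child.
P(none) = (3/4)^4 = 81/256; P(at least one) = 1 − 81/256 = 175/256.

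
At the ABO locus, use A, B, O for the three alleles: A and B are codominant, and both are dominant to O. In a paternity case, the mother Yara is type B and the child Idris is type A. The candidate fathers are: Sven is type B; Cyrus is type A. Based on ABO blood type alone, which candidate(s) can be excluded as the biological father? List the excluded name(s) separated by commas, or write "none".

A candidate is excluded only if no genotype consistent with his phenotype could produce a type A child with a type B mother.
Sven (type B): no genotype consistent with that phenotype can produce a type-A child with a type-B mother.

Sven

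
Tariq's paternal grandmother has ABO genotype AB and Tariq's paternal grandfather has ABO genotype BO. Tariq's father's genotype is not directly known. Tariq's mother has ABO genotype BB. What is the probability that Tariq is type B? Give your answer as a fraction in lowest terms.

Tariq's father's ABO genotype from AB × BO: 1/4 AB, 1/4 AO, 1/4 BB, 1/4 BO.
Crossing each possibility with the mother BB and summing P(type B): 1/4·1/2 + 1/4·1/2 + 1/4·1 + 1/4·1 = 3/4.

3/4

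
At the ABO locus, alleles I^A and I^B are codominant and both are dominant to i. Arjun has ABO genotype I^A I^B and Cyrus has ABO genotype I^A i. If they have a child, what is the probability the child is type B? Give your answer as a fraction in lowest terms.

1/4

ABO cross I^A I^B × I^A i → offspring phenotypes: 1/2 A, 1/4 B, 1/4 AB.
So P(type B) = 1/4.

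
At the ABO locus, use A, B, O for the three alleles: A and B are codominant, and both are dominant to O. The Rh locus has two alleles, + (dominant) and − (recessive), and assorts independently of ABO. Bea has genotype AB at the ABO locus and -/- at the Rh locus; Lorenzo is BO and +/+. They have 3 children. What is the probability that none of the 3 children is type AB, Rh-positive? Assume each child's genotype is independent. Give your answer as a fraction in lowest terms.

27/64

ABO cross AB × BO → 1/4 A, 1/2 B, 1/4 AB.
Rh cross -/- × +/+ → 1 Rh+; so P(type AB, Rh-positive) = 1/4 × 1 = 1/4 per child.
P(not type AB, Rh-positive) = 3/4 for one child; (3/4)^3 = 27/64.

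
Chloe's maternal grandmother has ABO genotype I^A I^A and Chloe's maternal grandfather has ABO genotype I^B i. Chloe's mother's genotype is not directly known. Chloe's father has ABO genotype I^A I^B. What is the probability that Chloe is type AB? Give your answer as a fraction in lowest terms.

Chloe's mother's ABO genotype from I^A I^A × I^B i: 1/2 I^A I^B, 1/2 I^A i.
Crossing each possibility with the father I^A I^B and summing P(type AB): 1/2·1/2 + 1/2·1/4 = 3/8.

3/8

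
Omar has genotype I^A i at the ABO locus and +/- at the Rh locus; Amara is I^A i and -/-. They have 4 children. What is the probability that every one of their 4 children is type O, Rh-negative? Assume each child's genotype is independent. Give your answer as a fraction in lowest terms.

1/4096

ABO cross I^A i × I^A i → 1/4 O, 3/4 A.
Rh cross +/- × -/- → 1/2 Rh+, 1/2 Rh-; so P(type O, Rh-negative) = 1/4 × 1/2 = 1/8 per child.
All 4 independent: (1/8)^4 = 1/4096.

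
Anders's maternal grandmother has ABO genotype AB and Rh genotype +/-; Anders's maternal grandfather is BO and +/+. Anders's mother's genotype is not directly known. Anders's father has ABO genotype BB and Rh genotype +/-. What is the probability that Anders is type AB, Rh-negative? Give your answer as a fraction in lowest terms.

1/32

Anders's mother's ABO genotype from AB × BO: 1/4 AB, 1/4 AO, 1/4 BB, 1/4 BO.
Crossing each possibility with the father BB and summing P(type AB): 1/4·1/2 + 1/4·1/2 + 1/4·0 + 1/4·0 = 1/4.
Similarly for Rh via the mother's Rh distribution: P(Rh-) = 1/8.
Independent loci: 1/4 × 1/8 = 1/32.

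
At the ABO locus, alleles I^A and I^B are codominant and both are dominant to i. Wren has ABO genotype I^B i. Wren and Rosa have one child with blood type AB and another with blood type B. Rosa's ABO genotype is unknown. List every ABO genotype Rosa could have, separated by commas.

I^A I^B, I^A i

For each candidate genotype of Rosa, check whether crossing it with I^B i can produce every observed child phenotype.
  I^A I^A → possible child types {A, AB} ✗
  I^A I^B → possible child types {A, B, AB} ✓
  I^A i → possible child types {O, A, B, AB} ✓
  I^B I^B → possible child types {B} ✗
  I^B i → possible child types {O, B} ✗
  i i → possible child types {O, B} ✗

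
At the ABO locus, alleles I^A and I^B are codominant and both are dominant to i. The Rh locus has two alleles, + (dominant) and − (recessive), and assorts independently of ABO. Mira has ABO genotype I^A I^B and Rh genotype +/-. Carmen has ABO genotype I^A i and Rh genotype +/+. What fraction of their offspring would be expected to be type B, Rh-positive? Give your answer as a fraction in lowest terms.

ABO cross I^A I^B × I^A i → offspring phenotypes: 1/2 A, 1/4 B, 1/4 AB.
Rh cross +/- × +/+ → 1 Rh+.
Independent loci: P(type B, Rh-positive) = 1/4 × 1 = 1/4.

1/4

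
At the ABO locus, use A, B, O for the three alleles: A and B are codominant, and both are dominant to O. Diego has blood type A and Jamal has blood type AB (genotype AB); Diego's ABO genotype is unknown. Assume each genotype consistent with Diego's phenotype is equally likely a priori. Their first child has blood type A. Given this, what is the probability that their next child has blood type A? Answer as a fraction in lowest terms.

1/2

Possible genotypes: Diego ∈ {AA, AO}; Jamal ∈ {AB}.
Weight each parental genotype pair by prior × P(type-A child):
  AA × AB: posterior weight 1/2; P(next child type A) = 1/2.
  AO × AB: posterior weight 1/2; P(next child type A) = 1/2.
Weighted sum = 1/2.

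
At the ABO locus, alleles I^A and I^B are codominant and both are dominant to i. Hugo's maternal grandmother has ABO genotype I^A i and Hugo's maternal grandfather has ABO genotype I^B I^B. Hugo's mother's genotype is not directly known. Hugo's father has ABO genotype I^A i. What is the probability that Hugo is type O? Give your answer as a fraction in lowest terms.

Hugo's mother's ABO genotype from I^A i × I^B I^B: 1/2 I^A I^B, 1/2 I^B i.
Crossing each possibility with the father I^A i and summing P(type O): 1/2·0 + 1/2·1/4 = 1/8.

1/8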